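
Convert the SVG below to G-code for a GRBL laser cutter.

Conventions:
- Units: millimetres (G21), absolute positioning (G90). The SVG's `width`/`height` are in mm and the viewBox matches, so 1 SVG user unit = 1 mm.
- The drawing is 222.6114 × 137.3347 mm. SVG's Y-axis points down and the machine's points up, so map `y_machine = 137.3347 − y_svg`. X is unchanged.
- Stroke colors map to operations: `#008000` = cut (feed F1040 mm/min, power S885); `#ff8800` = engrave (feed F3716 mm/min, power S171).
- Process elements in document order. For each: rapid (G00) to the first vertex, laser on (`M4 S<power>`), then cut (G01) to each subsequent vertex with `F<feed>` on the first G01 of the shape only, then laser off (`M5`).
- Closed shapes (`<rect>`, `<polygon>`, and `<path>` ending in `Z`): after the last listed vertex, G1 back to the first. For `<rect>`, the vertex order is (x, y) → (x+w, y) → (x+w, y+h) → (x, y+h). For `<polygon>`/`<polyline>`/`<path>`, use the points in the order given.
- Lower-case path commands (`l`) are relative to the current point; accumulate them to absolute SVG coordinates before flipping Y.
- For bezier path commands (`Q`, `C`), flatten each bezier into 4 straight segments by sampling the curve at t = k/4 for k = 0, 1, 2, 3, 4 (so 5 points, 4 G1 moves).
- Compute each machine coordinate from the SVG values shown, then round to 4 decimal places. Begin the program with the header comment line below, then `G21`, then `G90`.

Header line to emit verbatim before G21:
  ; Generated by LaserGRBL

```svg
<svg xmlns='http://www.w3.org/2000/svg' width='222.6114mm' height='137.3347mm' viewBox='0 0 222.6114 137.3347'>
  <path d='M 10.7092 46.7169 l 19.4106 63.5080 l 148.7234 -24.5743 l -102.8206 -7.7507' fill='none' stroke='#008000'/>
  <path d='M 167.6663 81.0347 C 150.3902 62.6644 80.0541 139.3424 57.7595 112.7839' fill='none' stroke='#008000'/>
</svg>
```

viewBox `0 0 222.6114 137.3347` with mm width/height → 1 unit = 1 mm. Flip: y_m = 137.3347 − y_svg.

**Shape 1** — `<path>` open polyline, stroke `#008000` → cut (S885, F1040). Machine vertices: (10.7092,90.6178) → (30.1198,27.1098) → (178.8432,51.6841) → (76.0226,59.4348). Open path.

**Shape 2** — `<path>` cubic bezier, stroke `#008000` → cut (S885, F1040). Control points (SVG): P0=(167.6663,81.0347), P1=(150.3902,62.6644), P2=(80.0541,139.3424), P3=(57.7595,112.7839); sampled at t=k/4. Machine vertices: (167.6663,56.3000) → (146.3402,55.3544) → (114.5948,37.3548) → (81.9085,20.8906) → (57.7595,24.5508). Open path.

; Generated by LaserGRBL
G21
G90
G00 X10.7092 Y90.6178
M4 S885
G01 X30.1198 Y27.1098 F1040
G01 X178.8432 Y51.6841
G01 X76.0226 Y59.4348
M5
G00 X167.6663 Y56.3000
M4 S885
G01 X146.3402 Y55.3544 F1040
G01 X114.5948 Y37.3548
G01 X81.9085 Y20.8906
G01 X57.7595 Y24.5508
M5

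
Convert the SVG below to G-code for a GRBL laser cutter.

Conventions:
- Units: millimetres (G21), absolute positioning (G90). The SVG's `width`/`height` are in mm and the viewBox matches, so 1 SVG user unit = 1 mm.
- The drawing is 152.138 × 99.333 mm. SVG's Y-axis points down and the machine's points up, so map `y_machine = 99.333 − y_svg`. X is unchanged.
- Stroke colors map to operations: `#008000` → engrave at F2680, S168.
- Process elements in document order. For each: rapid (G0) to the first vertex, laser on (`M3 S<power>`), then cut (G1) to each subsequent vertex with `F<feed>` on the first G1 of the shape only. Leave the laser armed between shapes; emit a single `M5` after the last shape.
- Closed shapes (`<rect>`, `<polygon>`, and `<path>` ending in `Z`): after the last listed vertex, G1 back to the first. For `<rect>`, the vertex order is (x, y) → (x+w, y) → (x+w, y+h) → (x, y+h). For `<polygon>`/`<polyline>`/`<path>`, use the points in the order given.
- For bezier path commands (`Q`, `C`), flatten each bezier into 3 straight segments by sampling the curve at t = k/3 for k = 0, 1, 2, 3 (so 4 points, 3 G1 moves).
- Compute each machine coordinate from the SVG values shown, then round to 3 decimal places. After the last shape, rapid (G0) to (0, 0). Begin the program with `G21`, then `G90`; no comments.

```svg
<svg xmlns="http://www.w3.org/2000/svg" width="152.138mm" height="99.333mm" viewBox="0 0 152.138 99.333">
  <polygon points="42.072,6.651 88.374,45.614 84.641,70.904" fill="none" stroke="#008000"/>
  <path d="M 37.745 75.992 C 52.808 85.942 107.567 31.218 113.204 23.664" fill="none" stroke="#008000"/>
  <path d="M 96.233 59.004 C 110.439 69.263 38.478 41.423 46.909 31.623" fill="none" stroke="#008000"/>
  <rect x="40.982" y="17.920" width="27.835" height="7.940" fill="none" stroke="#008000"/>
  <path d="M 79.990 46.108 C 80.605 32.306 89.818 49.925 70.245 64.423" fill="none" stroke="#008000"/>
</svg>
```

G21
G90
G0 X42.072 Y92.682
M3 S168
G1 X88.374 Y53.719 F2680
G1 X84.641 Y28.429
G1 X42.072 Y92.682
G0 X37.745 Y23.341
M3 S168
G1 X62.750 Y30.807 F2680
G1 X94.483 Y56.534
G1 X113.204 Y75.669
G0 X96.233 Y40.329
M3 S168
G1 X87.886 Y40.690 F2680
G1 X59.106 Y53.976
G1 X46.909 Y67.710
G0 X40.982 Y81.413
M3 S168
G1 X68.817 Y81.413 F2680
G1 X68.817 Y73.473
G1 X40.982 Y73.473
G1 X40.982 Y81.413
G0 X79.990 Y53.225
M3 S168
G1 X82.086 Y57.833 F2680
G1 X81.607 Y49.169
G1 X70.245 Y34.910
M5
G0 X0.000 Y0.000

1 u = 1 mm; y_m = 99.333 − y.

[1] `<polygon>` closed polygon, #008000→engrave S168 F2680: (42.072,92.682) → (88.374,53.719) → (84.641,28.429) → (42.072,92.682) (closed)

[2] `<path>` cubic bezier, #008000→engrave S168 F2680: (37.745,23.341) → (62.750,30.807) → (94.483,56.534) → (113.204,75.669)

[3] `<path>` cubic bezier, #008000→engrave S168 F2680: (96.233,40.329) → (87.886,40.690) → (59.106,53.976) → (46.909,67.710)

[4] `<rect>` rectangle, #008000→engrave S168 F2680: (40.982,81.413) → (68.817,81.413) → (68.817,73.473) → (40.982,73.473) → (40.982,81.413) (closed)

[5] `<path>` cubic bezier, #008000→engrave S168 F2680: (79.990,53.225) → (82.086,57.833) → (81.607,49.169) → (70.245,34.910)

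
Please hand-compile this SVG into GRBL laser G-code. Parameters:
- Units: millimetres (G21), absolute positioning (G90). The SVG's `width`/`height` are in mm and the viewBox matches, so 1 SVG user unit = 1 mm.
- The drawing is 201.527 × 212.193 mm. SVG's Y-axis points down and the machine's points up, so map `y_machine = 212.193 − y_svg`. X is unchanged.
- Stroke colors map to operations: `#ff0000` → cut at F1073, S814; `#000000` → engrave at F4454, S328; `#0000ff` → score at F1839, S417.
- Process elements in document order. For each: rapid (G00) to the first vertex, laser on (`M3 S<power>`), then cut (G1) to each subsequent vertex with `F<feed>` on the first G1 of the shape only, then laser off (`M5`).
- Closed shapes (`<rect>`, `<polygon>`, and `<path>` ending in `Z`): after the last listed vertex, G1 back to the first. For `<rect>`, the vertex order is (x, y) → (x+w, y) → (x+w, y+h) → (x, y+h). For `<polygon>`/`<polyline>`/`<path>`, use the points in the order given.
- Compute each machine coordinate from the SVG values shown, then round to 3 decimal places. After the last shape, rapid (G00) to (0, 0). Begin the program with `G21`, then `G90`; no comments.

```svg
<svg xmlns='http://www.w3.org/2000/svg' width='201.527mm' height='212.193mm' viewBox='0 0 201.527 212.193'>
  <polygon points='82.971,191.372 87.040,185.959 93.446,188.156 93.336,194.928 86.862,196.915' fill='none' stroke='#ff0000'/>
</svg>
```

G21
G90
G00 X82.971 Y20.821
M3 S814
G1 X87.040 Y26.234 F1073
G1 X93.446 Y24.037
G1 X93.336 Y17.265
G1 X86.862 Y15.278
G1 X82.971 Y20.821
M5
G00 X0.000 Y0.000

1 u = 1 mm; y_m = 212.193 − y.

[1] `<polygon>` regular polygon, #ff0000→cut S814 F1073: (82.971,20.821) → (87.040,26.234) → (93.446,24.037) → (93.336,17.265) → (86.862,15.278) → (82.971,20.821) (closed)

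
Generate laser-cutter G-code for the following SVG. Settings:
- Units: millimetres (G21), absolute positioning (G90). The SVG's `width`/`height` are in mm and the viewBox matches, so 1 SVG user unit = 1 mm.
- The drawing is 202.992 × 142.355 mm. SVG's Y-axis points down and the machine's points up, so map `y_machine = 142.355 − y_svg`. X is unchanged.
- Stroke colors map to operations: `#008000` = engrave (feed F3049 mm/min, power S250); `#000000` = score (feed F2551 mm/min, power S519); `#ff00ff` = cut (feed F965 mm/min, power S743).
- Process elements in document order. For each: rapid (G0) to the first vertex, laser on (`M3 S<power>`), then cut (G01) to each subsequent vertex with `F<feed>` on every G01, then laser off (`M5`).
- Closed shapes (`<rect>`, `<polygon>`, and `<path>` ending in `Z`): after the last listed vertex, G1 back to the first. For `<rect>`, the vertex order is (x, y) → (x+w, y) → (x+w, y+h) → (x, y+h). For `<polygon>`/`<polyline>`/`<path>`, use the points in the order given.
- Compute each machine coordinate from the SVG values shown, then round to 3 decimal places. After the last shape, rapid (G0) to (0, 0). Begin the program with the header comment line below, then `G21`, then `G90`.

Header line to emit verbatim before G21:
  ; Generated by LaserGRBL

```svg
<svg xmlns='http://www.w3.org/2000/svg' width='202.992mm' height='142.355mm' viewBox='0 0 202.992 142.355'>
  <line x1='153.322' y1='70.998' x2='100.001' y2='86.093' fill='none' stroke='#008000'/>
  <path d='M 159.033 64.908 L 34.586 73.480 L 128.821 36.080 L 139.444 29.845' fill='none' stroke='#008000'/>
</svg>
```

; Generated by LaserGRBL
G21
G90
G0 X153.322 Y71.357
M3 S250
G01 X100.001 Y56.262 F3049
M5
G0 X159.033 Y77.447
M3 S250
G01 X34.586 Y68.875 F3049
G01 X128.821 Y106.275 F3049
G01 X139.444 Y112.510 F3049
M5
G0 X0.000 Y0.000

1 u = 1 mm; y_m = 142.355 − y.

[1] `<line>` line segment, #008000→engrave S250 F3049: (153.322,71.357) → (100.001,56.262)

[2] `<path>` open polyline, #008000→engrave S250 F3049: (159.033,77.447) → (34.586,68.875) → (128.821,106.275) → (139.444,112.510)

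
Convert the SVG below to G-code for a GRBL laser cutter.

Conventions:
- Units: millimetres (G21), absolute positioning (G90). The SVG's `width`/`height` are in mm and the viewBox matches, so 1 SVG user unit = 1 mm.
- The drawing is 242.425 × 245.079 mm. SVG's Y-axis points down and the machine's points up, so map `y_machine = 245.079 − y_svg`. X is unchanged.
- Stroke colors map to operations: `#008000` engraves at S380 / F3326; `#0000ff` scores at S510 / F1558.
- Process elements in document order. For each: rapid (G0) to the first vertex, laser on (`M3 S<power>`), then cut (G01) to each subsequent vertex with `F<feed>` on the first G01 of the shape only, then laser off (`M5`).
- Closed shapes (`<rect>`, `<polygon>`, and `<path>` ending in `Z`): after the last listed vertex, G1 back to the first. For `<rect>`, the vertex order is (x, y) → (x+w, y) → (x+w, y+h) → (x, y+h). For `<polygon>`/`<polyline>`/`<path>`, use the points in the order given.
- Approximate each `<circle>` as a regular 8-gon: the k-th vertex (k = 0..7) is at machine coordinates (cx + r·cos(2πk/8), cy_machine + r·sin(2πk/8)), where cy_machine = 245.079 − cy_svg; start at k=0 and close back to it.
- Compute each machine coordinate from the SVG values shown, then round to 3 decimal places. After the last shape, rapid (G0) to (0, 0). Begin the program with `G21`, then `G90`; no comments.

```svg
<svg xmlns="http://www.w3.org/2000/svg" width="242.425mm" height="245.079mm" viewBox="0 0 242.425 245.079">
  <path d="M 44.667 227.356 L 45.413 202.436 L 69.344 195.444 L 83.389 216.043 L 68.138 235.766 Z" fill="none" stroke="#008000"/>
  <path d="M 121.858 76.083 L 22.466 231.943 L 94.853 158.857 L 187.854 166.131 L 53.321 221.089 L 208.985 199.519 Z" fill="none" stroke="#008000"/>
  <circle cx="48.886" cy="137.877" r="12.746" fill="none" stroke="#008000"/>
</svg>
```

G21
G90
G0 X44.667 Y17.723
M3 S380
G01 X45.413 Y42.643 F3326
G01 X69.344 Y49.635
G01 X83.389 Y29.036
G01 X68.138 Y9.313
G01 X44.667 Y17.723
M5
G0 X121.858 Y168.996
M3 S380
G01 X22.466 Y13.136 F3326
G01 X94.853 Y86.222
G01 X187.854 Y78.948
G01 X53.321 Y23.990
G01 X208.985 Y45.560
G01 X121.858 Y168.996
M5
G0 X61.632 Y107.202
M3 S380
G01 X57.899 Y116.215 F3326
G01 X48.886 Y119.948
G01 X39.873 Y116.215
G01 X36.140 Y107.202
G01 X39.873 Y98.189
G01 X48.886 Y94.456
G01 X57.899 Y98.189
G01 X61.632 Y107.202
M5
G0 X0.000 Y0.000

Since the viewBox matches the mm dimensions, user units are millimetres directly. The only transform is the Y-flip y_m = 245.079 − y_svg.

Shape 1 is a regular polygon drawn with `<path>`. Its stroke #008000 means engrave at S380, F3326. After flipping Y the toolpath is (44.667,17.723) → (45.413,42.643) → (69.344,49.635) → (83.389,29.036) → (68.138,9.313) → (44.667,17.723), returning to the start.

Shape 2 is a closed polygon drawn with `<path>`. Its stroke #008000 means engrave at S380, F3326. After flipping Y the toolpath is (121.858,168.996) → (22.466,13.136) → (94.853,86.222) → (187.854,78.948) → (53.321,23.990) → (208.985,45.560) → (121.858,168.996), returning to the start.

Shape 3 is a circle drawn with `<circle>`. Its stroke #008000 means engrave at S380, F3326. After flipping Y the toolpath is (61.632,107.202) → (57.899,116.215) → (48.886,119.948) → (39.873,116.215) → (36.140,107.202) → (39.873,98.189) → (48.886,94.456) → (57.899,98.189) → (61.632,107.202), returning to the start.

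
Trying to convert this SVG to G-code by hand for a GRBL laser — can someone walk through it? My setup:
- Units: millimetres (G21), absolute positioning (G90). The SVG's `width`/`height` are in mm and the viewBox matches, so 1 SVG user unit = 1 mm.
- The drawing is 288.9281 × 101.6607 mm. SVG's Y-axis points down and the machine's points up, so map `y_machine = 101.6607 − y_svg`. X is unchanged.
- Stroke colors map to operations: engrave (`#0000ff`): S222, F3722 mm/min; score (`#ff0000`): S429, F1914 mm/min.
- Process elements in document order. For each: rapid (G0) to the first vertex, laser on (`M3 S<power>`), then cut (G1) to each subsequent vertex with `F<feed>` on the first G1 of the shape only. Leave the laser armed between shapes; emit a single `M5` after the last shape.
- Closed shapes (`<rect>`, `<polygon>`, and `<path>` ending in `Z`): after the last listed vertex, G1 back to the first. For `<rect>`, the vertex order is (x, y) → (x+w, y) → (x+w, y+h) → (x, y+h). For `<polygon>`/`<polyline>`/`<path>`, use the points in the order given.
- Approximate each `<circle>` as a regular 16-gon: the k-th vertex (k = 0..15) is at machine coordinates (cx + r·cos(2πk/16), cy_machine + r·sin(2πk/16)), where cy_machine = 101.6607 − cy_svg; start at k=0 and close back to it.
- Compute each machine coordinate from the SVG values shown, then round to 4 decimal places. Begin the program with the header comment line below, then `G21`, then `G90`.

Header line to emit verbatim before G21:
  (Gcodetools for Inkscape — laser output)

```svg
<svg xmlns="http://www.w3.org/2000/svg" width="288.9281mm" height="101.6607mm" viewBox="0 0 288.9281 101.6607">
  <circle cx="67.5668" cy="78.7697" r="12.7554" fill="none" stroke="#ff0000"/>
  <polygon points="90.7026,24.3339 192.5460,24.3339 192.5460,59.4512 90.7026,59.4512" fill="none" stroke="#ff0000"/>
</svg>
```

(Gcodetools for Inkscape — laser output)
G21
G90
G0 X80.3222 Y22.8910
M3 S429
G1 X79.3513 Y27.7723 F1914
G1 X76.5862 Y31.9104
G1 X72.4481 Y34.6755
G1 X67.5668 Y35.6464
G1 X62.6855 Y34.6755
G1 X58.5474 Y31.9104
G1 X55.7823 Y27.7723
G1 X54.8114 Y22.8910
G1 X55.7823 Y18.0097
G1 X58.5474 Y13.8716
G1 X62.6855 Y11.1065
G1 X67.5668 Y10.1356
G1 X72.4481 Y11.1065
G1 X76.5862 Y13.8716
G1 X79.3513 Y18.0097
G1 X80.3222 Y22.8910
G0 X90.7026 Y77.3268
M3 S429
G1 X192.5460 Y77.3268 F1914
G1 X192.5460 Y42.2095
G1 X90.7026 Y42.2095
G1 X90.7026 Y77.3268
M5

1 u = 1 mm; y_m = 101.6607 − y.

[1] `<circle>` circle, #ff0000→score S429 F1914: (80.3222,22.8910) → (79.3513,27.7723) → (76.5862,31.9104) → (72.4481,34.6755) → (67.5668,35.6464) → (62.6855,34.6755) → (58.5474,31.9104) → (55.7823,27.7723) → (54.8114,22.8910) → (55.7823,18.0097) → (58.5474,13.8716) → (62.6855,11.1065) → (67.5668,10.1356) → (72.4481,11.1065) → (76.5862,13.8716) → (79.3513,18.0097) → (80.3222,22.8910) (closed)

[2] `<polygon>` rectangle, #ff0000→score S429 F1914: (90.7026,77.3268) → (192.5460,77.3268) → (192.5460,42.2095) → (90.7026,42.2095) → (90.7026,77.3268) (closed)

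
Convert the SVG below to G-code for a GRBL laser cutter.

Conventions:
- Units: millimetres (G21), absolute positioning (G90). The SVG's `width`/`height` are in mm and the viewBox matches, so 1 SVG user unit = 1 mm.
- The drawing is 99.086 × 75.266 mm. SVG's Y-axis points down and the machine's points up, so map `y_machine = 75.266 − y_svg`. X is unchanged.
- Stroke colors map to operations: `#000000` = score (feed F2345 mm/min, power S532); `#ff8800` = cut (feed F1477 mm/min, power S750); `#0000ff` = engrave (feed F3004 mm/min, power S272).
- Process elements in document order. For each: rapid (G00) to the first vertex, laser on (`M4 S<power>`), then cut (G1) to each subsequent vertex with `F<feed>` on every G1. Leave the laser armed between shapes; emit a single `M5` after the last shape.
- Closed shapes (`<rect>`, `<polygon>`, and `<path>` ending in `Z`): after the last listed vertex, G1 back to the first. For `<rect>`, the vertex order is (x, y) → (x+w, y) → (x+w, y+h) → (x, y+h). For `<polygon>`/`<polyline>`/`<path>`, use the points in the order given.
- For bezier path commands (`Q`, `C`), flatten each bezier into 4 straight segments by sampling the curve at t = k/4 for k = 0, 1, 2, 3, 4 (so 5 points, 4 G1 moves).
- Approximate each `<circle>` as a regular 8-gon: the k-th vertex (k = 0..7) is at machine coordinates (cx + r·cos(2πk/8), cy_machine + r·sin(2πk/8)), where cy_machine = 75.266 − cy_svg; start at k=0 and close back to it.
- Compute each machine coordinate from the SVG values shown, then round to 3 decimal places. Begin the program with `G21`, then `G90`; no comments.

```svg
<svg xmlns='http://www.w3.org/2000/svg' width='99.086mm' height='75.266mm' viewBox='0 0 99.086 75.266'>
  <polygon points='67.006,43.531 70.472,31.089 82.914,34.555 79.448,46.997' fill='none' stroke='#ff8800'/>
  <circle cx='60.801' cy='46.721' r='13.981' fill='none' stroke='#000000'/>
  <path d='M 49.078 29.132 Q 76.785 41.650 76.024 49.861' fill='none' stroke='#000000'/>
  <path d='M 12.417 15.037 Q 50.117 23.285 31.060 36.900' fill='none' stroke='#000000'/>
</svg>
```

G21
G90
G00 X67.006 Y31.735
M4 S750
G1 X70.472 Y44.177 F1477
G1 X82.914 Y40.711 F1477
G1 X79.448 Y28.269 F1477
G1 X67.006 Y31.735 F1477
G00 X74.782 Y28.545
M4 S532
G1 X70.687 Y38.431 F2345
G1 X60.801 Y42.526 F2345
G1 X50.915 Y38.431 F2345
G1 X46.820 Y28.545 F2345
G1 X50.915 Y18.659 F2345
G1 X60.801 Y14.564 F2345
G1 X70.687 Y18.659 F2345
G1 X74.782 Y28.545 F2345
G00 X49.078 Y46.134
M4 S532
G1 X61.152 Y40.144 F2345
G1 X69.668 Y34.693 F2345
G1 X74.625 Y29.780 F2345
G1 X76.024 Y25.405 F2345
G00 X12.417 Y60.229
M4 S532
G1 X27.720 Y55.770 F2345
G1 X35.928 Y50.639 F2345
G1 X37.041 Y44.838 F2345
G1 X31.060 Y38.366 F2345
M5

Since the viewBox matches the mm dimensions, user units are millimetres directly. The only transform is the Y-flip y_m = 75.266 − y_svg.

Shape 1 is a regular polygon drawn with `<polygon>`. Its stroke #ff8800 means cut at S750, F1477. After flipping Y the toolpath is (67.006,31.735) → (70.472,44.177) → (82.914,40.711) → (79.448,28.269) → (67.006,31.735), returning to the start.

Shape 2 is a circle drawn with `<circle>`. Its stroke #000000 means score at S532, F2345. After flipping Y the toolpath is (74.782,28.545) → (70.687,38.431) → (60.801,42.526) → (50.915,38.431) → (46.820,28.545) → (50.915,18.659) → (60.801,14.564) → (70.687,18.659) → (74.782,28.545), returning to the start.

Shape 3 is a quadratic bezier drawn with `<path>`. Its stroke #000000 means score at S532, F2345. After flipping Y the toolpath is (49.078,46.134) → (61.152,40.144) → (69.668,34.693) → (74.625,29.780) → (76.024,25.405).

Shape 4 is a quadratic bezier drawn with `<path>`. Its stroke #000000 means score at S532, F2345. After flipping Y the toolpath is (12.417,60.229) → (27.720,55.770) → (35.928,50.639) → (37.041,44.838) → (31.060,38.366).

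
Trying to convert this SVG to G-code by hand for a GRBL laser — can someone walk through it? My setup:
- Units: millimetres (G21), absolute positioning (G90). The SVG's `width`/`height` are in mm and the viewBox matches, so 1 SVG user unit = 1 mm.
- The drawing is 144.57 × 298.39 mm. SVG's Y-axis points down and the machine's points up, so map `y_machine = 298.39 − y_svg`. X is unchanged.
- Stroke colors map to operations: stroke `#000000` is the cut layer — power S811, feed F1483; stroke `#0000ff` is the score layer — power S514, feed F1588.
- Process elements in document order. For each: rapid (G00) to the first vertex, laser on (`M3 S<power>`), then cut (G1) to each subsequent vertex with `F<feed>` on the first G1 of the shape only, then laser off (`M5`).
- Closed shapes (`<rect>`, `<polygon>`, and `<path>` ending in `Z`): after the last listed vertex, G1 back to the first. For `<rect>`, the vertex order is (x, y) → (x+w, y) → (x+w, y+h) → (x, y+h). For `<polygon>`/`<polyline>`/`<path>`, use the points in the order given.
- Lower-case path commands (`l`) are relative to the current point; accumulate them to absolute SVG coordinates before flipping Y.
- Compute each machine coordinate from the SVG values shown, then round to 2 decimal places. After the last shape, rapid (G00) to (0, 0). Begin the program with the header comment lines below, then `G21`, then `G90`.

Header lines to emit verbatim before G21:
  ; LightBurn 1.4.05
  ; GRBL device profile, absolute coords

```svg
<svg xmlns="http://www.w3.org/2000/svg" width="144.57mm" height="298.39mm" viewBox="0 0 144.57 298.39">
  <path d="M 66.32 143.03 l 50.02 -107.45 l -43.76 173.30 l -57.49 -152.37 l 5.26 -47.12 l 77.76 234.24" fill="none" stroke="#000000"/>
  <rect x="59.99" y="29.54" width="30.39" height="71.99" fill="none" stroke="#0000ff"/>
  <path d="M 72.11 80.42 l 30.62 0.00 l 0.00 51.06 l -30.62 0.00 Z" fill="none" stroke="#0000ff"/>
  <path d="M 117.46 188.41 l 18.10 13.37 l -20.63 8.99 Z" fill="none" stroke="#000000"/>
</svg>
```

Since the viewBox matches the mm dimensions, user units are millimetres directly. The only transform is the Y-flip y_m = 298.39 − y_svg.

Shape 1 is a open polyline drawn with `<path>`. Its stroke #000000 means cut at S811, F1483. After flipping Y the toolpath is (66.32,155.36) → (116.34,262.81) → (72.58,89.51) → (15.09,241.88) → (20.35,289.00) → (98.11,54.76).

Shape 2 is a rectangle drawn with `<rect>`. Its stroke #0000ff means score at S514, F1588. After flipping Y the toolpath is (59.99,268.85) → (90.38,268.85) → (90.38,196.86) → (59.99,196.86) → (59.99,268.85), returning to the start.

Shape 3 is a rectangle drawn with `<path>`. Its stroke #0000ff means score at S514, F1588. After flipping Y the toolpath is (72.11,217.97) → (102.73,217.97) → (102.73,166.91) → (72.11,166.91) → (72.11,217.97), returning to the start.

Shape 4 is a regular polygon drawn with `<path>`. Its stroke #000000 means cut at S811, F1483. After flipping Y the toolpath is (117.46,109.98) → (135.56,96.61) → (114.93,87.62) → (117.46,109.98), returning to the start.

; LightBurn 1.4.05
; GRBL device profile, absolute coords
G21
G90
G00 X66.32 Y155.36
M3 S811
G1 X116.34 Y262.81 F1483
G1 X72.58 Y89.51
G1 X15.09 Y241.88
G1 X20.35 Y289.00
G1 X98.11 Y54.76
M5
G00 X59.99 Y268.85
M3 S514
G1 X90.38 Y268.85 F1588
G1 X90.38 Y196.86
G1 X59.99 Y196.86
G1 X59.99 Y268.85
M5
G00 X72.11 Y217.97
M3 S514
G1 X102.73 Y217.97 F1588
G1 X102.73 Y166.91
G1 X72.11 Y166.91
G1 X72.11 Y217.97
M5
G00 X117.46 Y109.98
M3 S811
G1 X135.56 Y96.61 F1483
G1 X114.93 Y87.62
G1 X117.46 Y109.98
M5
G00 X0.00 Y0.00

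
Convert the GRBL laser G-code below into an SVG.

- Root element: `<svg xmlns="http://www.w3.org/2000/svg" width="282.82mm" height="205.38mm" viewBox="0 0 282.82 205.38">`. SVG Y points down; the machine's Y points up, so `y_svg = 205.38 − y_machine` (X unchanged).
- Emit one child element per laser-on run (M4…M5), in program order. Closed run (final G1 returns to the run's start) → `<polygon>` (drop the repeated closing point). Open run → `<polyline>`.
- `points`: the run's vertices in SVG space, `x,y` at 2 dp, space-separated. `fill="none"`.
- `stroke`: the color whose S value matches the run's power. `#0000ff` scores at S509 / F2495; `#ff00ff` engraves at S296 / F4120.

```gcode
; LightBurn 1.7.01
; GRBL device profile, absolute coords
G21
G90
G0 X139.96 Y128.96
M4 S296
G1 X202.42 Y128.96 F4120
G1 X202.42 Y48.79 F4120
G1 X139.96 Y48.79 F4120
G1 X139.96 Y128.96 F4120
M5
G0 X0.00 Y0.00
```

<svg xmlns="http://www.w3.org/2000/svg" width="282.82mm" height="205.38mm" viewBox="0 0 282.82 205.38">
  <polygon points="139.96,76.42 202.42,76.42 202.42,156.59 139.96,156.59" fill="none" stroke="#ff00ff"/>
</svg>

Each laser-on run becomes one SVG element. Flip Y back into SVG space with y_svg = 205.38 − y_machine. Every run uses S296, so all elements get stroke `#ff00ff` (engrave).

Run 1: The run returns to its start, so emit a `<polygon>` with points (Y-flipped): 139.96,76.42 202.42,76.42 202.42,156.59 139.96,156.59.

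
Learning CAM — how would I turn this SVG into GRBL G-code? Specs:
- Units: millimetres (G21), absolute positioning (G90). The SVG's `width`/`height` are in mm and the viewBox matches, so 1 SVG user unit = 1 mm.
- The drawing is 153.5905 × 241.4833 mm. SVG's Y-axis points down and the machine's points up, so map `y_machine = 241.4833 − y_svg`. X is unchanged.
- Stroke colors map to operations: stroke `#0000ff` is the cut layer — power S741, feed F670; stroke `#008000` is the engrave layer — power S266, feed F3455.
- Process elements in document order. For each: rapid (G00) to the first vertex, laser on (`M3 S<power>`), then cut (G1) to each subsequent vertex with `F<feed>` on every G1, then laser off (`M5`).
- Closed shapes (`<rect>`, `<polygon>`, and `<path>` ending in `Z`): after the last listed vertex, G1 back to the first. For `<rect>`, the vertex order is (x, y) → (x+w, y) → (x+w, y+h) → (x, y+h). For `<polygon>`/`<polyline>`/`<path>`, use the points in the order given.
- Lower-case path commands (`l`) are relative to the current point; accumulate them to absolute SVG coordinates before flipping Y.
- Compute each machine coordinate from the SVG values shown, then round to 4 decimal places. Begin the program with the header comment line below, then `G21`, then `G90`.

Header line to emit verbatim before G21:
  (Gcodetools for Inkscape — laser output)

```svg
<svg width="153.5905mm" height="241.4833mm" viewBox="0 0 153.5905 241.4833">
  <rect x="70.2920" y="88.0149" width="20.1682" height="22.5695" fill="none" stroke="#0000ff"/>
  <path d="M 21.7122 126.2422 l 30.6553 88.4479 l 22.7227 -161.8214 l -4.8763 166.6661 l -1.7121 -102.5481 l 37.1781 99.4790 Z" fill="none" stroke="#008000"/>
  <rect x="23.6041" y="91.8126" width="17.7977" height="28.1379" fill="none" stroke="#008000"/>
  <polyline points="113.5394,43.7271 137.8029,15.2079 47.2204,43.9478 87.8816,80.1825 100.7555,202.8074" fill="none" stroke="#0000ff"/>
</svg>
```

(Gcodetools for Inkscape — laser output)
G21
G90
G00 X70.2920 Y153.4684
M3 S741
G1 X90.4602 Y153.4684 F670
G1 X90.4602 Y130.8989 F670
G1 X70.2920 Y130.8989 F670
G1 X70.2920 Y153.4684 F670
M5
G00 X21.7122 Y115.2411
M3 S266
G1 X52.3675 Y26.7932 F3455
G1 X75.0902 Y188.6146 F3455
G1 X70.2139 Y21.9485 F3455
G1 X68.5018 Y124.4966 F3455
G1 X105.6799 Y25.0176 F3455
G1 X21.7122 Y115.2411 F3455
M5
G00 X23.6041 Y149.6707
M3 S266
G1 X41.4018 Y149.6707 F3455
G1 X41.4018 Y121.5328 F3455
G1 X23.6041 Y121.5328 F3455
G1 X23.6041 Y149.6707 F3455
M5
G00 X113.5394 Y197.7562
M3 S741
G1 X137.8029 Y226.2754 F670
G1 X47.2204 Y197.5355 F670
G1 X87.8816 Y161.3008 F670
G1 X100.7555 Y38.6759 F670
M5

Since the viewBox matches the mm dimensions, user units are millimetres directly. The only transform is the Y-flip y_m = 241.4833 − y_svg.

Shape 1 is a rectangle drawn with `<rect>`. Its stroke #0000ff means cut at S741, F670. After flipping Y the toolpath is (70.2920,153.4684) → (90.4602,153.4684) → (90.4602,130.8989) → (70.2920,130.8989) → (70.2920,153.4684), returning to the start.

Shape 2 is a closed polygon drawn with `<path>`. Its stroke #008000 means engrave at S266, F3455. After flipping Y the toolpath is (21.7122,115.2411) → (52.3675,26.7932) → (75.0902,188.6146) → (70.2139,21.9485) → (68.5018,124.4966) → (105.6799,25.0176) → (21.7122,115.2411), returning to the start.

Shape 3 is a rectangle drawn with `<rect>`. Its stroke #008000 means engrave at S266, F3455. After flipping Y the toolpath is (23.6041,149.6707) → (41.4018,149.6707) → (41.4018,121.5328) → (23.6041,121.5328) → (23.6041,149.6707), returning to the start.

Shape 4 is a open polyline drawn with `<polyline>`. Its stroke #0000ff means cut at S741, F670. After flipping Y the toolpath is (113.5394,197.7562) → (137.8029,226.2754) → (47.2204,197.5355) → (87.8816,161.3008) → (100.7555,38.6759).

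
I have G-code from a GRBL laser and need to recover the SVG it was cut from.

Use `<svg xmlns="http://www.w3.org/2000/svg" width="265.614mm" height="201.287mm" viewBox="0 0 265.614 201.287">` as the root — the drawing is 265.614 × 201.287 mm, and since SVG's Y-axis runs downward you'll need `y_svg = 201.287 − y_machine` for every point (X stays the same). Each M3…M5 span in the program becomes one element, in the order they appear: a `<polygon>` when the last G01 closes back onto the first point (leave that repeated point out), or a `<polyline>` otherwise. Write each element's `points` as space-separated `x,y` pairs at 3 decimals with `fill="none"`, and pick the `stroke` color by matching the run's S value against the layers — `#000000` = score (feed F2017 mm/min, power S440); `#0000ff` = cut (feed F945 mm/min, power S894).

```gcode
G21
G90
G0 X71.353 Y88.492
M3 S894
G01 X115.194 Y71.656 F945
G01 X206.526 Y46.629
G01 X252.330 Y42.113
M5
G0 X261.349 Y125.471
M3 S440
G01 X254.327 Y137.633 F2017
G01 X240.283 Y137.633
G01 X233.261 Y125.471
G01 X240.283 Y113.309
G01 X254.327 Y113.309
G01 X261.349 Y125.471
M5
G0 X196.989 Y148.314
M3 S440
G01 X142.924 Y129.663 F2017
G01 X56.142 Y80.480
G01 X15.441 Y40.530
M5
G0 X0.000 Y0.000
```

Machine Y-up, SVG Y-down with viewBox height 201.287, so y_svg = 201.287 − y_machine; X carries over.

Run 1: power S894 maps to stroke `#0000ff` (cut). The run is open, so emit a `<polyline>` with points (Y-flipped): 71.353,112.795 115.194,129.631 206.526,154.658 252.330,159.174.

Run 2: the run's S440 means `#000000` (score). The run returns to its start, so emit a `<polygon>` with points (Y-flipped): 261.349,75.816 254.327,63.654 240.283,63.654 233.261,75.816 240.283,87.978 254.327,87.978.

Run 3: the run's S440 means `#000000` (score). The run is open, so emit a `<polyline>` with points (Y-flipped): 196.989,52.973 142.924,71.624 56.142,120.807 15.441,160.757.

<svg xmlns="http://www.w3.org/2000/svg" width="265.614mm" height="201.287mm" viewBox="0 0 265.614 201.287">
  <polyline points="71.353,112.795 115.194,129.631 206.526,154.658 252.330,159.174" fill="none" stroke="#0000ff"/>
  <polygon points="261.349,75.816 254.327,63.654 240.283,63.654 233.261,75.816 240.283,87.978 254.327,87.978" fill="none" stroke="#000000"/>
  <polyline points="196.989,52.973 142.924,71.624 56.142,120.807 15.441,160.757" fill="none" stroke="#000000"/>
</svg>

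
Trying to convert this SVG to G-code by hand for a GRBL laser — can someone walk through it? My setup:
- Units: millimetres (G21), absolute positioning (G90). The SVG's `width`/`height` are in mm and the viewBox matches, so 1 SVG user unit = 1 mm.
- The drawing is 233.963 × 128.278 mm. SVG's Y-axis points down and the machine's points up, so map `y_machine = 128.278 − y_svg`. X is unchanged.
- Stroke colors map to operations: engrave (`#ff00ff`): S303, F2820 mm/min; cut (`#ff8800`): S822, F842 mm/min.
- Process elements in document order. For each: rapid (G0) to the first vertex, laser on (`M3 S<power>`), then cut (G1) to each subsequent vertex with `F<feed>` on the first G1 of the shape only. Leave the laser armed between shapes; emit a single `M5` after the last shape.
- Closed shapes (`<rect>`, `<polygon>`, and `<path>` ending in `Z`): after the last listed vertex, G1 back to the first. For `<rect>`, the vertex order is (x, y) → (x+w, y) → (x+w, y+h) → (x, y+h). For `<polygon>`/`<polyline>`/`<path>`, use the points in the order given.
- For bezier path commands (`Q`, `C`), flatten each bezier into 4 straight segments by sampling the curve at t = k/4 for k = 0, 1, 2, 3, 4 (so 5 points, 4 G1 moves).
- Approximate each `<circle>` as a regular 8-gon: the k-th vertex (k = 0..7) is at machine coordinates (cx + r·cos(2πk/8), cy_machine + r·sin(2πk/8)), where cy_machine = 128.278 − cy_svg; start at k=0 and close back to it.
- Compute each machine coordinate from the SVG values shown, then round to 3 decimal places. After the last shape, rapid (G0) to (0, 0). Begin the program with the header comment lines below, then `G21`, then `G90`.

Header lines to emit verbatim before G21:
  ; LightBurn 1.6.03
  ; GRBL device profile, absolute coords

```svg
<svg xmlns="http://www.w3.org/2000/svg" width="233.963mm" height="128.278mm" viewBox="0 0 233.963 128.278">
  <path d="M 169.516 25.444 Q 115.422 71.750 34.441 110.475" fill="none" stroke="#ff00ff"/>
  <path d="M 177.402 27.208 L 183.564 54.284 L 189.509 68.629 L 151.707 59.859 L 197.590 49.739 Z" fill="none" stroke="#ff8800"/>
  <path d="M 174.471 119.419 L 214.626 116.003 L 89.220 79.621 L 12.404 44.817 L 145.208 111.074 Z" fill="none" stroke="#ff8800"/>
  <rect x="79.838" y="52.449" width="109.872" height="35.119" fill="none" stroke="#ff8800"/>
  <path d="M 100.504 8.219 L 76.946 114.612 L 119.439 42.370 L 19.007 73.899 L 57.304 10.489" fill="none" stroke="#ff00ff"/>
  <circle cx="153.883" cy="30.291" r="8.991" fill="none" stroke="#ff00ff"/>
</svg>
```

viewBox `0 0 233.963 128.278` with mm width/height → 1 unit = 1 mm. Flip: y_m = 128.278 − y_svg.

**Shape 1** — `<path>` quadratic bezier, stroke `#ff00ff` → engrave (S303, F2820). Control points (SVG): P0=(169.516,25.444), P1=(115.422,71.750), P2=(34.441,110.475); sampled at t=k/4. Machine vertices: (169.516,102.834) → (140.789,80.155) → (108.700,58.423) → (73.251,37.639) → (34.441,17.803). Open path.

**Shape 2** — `<path>` closed polygon, stroke `#ff8800` → cut (S822, F842). Machine vertices: (177.402,101.070) → (183.564,73.994) → (189.509,59.649) → (151.707,68.419) → (197.590,78.539) → (177.402,101.070). Closed: final G1 returns to the first vertex.

**Shape 3** — `<path>` closed polygon, stroke `#ff8800` → cut (S822, F842). Machine vertices: (174.471,8.859) → (214.626,12.275) → (89.220,48.657) → (12.404,83.461) → (145.208,17.204) → (174.471,8.859). Closed: final G1 returns to the first vertex.

**Shape 4** — `<rect>` rectangle, stroke `#ff8800` → cut (S822, F842). Machine vertices: (79.838,75.829) → (189.710,75.829) → (189.710,40.710) → (79.838,40.710) → (79.838,75.829). Closed: final G1 returns to the first vertex.

**Shape 5** — `<path>` open polyline, stroke `#ff00ff` → engrave (S303, F2820). Machine vertices: (100.504,120.059) → (76.946,13.666) → (119.439,85.908) → (19.007,54.379) → (57.304,117.789). Open path.

**Shape 6** — `<circle>` circle, stroke `#ff00ff` → engrave (S303, F2820). Machine vertices: (162.874,97.987) → (160.241,104.345) → (153.883,106.978) → (147.525,104.345) → (144.892,97.987) → (147.525,91.629) → (153.883,88.996) → (160.241,91.629) → (162.874,97.987). Closed: final G1 returns to the first vertex.

; LightBurn 1.6.03
; GRBL device profile, absolute coords
G21
G90
G0 X169.516 Y102.834
M3 S303
G1 X140.789 Y80.155 F2820
G1 X108.700 Y58.423
G1 X73.251 Y37.639
G1 X34.441 Y17.803
G0 X177.402 Y101.070
M3 S822
G1 X183.564 Y73.994 F842
G1 X189.509 Y59.649
G1 X151.707 Y68.419
G1 X197.590 Y78.539
G1 X177.402 Y101.070
G0 X174.471 Y8.859
M3 S822
G1 X214.626 Y12.275 F842
G1 X89.220 Y48.657
G1 X12.404 Y83.461
G1 X145.208 Y17.204
G1 X174.471 Y8.859
G0 X79.838 Y75.829
M3 S822
G1 X189.710 Y75.829 F842
G1 X189.710 Y40.710
G1 X79.838 Y40.710
G1 X79.838 Y75.829
G0 X100.504 Y120.059
M3 S303
G1 X76.946 Y13.666 F2820
G1 X119.439 Y85.908
G1 X19.007 Y54.379
G1 X57.304 Y117.789
G0 X162.874 Y97.987
M3 S303
G1 X160.241 Y104.345 F2820
G1 X153.883 Y106.978
G1 X147.525 Y104.345
G1 X144.892 Y97.987
G1 X147.525 Y91.629
G1 X153.883 Y88.996
G1 X160.241 Y91.629
G1 X162.874 Y97.987
M5
G0 X0.000 Y0.000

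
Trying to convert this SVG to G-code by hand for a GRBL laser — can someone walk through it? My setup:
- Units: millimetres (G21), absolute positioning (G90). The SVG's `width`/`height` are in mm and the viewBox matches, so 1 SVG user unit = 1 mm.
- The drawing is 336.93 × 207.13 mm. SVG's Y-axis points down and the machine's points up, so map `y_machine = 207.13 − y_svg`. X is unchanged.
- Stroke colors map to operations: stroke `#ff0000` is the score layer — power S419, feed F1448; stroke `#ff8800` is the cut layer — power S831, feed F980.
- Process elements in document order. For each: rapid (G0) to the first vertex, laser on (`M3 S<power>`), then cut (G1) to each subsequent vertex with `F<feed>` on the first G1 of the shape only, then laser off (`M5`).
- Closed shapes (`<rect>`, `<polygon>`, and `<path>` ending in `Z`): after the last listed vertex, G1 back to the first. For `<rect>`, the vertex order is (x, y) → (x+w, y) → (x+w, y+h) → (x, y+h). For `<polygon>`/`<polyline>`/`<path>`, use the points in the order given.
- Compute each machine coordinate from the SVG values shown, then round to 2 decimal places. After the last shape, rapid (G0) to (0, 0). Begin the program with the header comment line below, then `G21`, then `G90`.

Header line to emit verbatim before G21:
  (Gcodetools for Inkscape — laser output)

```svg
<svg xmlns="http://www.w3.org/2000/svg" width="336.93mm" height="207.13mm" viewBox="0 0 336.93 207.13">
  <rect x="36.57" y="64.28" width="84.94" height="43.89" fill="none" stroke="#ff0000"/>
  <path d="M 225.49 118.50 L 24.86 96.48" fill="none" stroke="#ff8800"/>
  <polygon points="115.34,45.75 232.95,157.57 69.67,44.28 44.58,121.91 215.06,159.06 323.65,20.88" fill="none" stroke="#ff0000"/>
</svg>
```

1 u = 1 mm; y_m = 207.13 − y.

[1] `<rect>` rectangle, #ff0000→score S419 F1448: (36.57,142.85) → (121.51,142.85) → (121.51,98.96) → (36.57,98.96) → (36.57,142.85) (closed)

[2] `<path>` line segment, #ff8800→cut S831 F980: (225.49,88.63) → (24.86,110.65)

[3] `<polygon>` closed polygon, #ff0000→score S419 F1448: (115.34,161.38) → (232.95,49.56) → (69.67,162.85) → (44.58,85.22) → (215.06,48.07) → (323.65,186.25) → (115.34,161.38) (closed)

(Gcodetools for Inkscape — laser output)
G21
G90
G0 X36.57 Y142.85
M3 S419
G1 X121.51 Y142.85 F1448
G1 X121.51 Y98.96
G1 X36.57 Y98.96
G1 X36.57 Y142.85
M5
G0 X225.49 Y88.63
M3 S831
G1 X24.86 Y110.65 F980
M5
G0 X115.34 Y161.38
M3 S419
G1 X232.95 Y49.56 F1448
G1 X69.67 Y162.85
G1 X44.58 Y85.22
G1 X215.06 Y48.07
G1 X323.65 Y186.25
G1 X115.34 Y161.38
M5
G0 X0.00 Y0.00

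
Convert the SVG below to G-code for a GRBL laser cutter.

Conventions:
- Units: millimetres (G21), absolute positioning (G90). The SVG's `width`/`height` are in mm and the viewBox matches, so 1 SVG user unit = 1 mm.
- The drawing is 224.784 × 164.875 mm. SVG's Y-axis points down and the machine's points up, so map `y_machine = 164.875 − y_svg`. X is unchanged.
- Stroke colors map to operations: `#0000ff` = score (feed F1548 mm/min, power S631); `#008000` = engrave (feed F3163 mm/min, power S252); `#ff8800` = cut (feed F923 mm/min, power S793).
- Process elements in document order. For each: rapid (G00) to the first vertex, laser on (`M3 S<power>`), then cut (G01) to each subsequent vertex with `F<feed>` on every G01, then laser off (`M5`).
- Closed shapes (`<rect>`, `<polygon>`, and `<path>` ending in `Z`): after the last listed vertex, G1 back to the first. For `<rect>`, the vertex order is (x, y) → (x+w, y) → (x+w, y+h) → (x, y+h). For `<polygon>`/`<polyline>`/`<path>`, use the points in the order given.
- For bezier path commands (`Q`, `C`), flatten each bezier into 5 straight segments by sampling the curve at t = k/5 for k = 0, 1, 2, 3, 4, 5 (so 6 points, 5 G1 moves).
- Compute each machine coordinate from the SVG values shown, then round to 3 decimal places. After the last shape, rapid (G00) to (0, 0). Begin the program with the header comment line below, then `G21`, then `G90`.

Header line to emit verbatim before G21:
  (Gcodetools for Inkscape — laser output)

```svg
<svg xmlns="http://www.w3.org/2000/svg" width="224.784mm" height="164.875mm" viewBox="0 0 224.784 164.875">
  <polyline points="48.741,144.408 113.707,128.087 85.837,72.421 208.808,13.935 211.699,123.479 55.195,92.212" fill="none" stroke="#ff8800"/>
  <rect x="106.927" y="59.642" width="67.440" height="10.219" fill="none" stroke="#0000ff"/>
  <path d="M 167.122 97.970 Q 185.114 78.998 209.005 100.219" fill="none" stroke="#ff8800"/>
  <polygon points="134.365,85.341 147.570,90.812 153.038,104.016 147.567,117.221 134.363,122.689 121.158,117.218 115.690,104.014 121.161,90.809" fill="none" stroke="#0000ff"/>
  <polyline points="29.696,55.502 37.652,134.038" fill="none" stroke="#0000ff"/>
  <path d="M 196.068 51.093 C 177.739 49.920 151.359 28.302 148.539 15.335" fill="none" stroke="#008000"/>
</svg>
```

(Gcodetools for Inkscape — laser output)
G21
G90
G00 X48.741 Y20.467
M3 S793
G01 X113.707 Y36.788 F923
G01 X85.837 Y92.454 F923
G01 X208.808 Y150.940 F923
G01 X211.699 Y41.396 F923
G01 X55.195 Y72.663 F923
M5
G00 X106.927 Y105.233
M3 S631
G01 X174.367 Y105.233 F1548
G01 X174.367 Y95.014 F1548
G01 X106.927 Y95.014 F1548
G01 X106.927 Y105.233 F1548
M5
G00 X167.122 Y66.905
M3 S793
G01 X174.555 Y72.886 F923
G01 X182.459 Y75.652 F923
G01 X190.836 Y75.202 F923
G01 X199.685 Y71.537 F923
G01 X209.005 Y64.656 F923
M5
G00 X134.365 Y79.534
M3 S631
G01 X147.570 Y74.063 F1548
G01 X153.038 Y60.859 F1548
G01 X147.567 Y47.654 F1548
G01 X134.363 Y42.186 F1548
G01 X121.158 Y47.657 F1548
G01 X115.690 Y60.861 F1548
G01 X121.161 Y74.066 F1548
G01 X134.365 Y79.534 F1548
M5
G00 X29.696 Y109.373
M3 S631
G01 X37.652 Y30.837 F1548
M5
G00 X196.068 Y113.782
M3 S252
G01 X184.357 Y116.706 F3163
G01 X172.232 Y123.141 F3163
G01 X161.209 Y131.689 F3163
G01 X152.805 Y140.954 F3163
G01 X148.539 Y149.540 F3163
M5
G00 X0.000 Y0.000

viewBox `0 0 224.784 164.875` with mm width/height → 1 unit = 1 mm. Flip: y_m = 164.875 − y_svg.

**Shape 1** — `<polyline>` open polyline, stroke `#ff8800` → cut (S793, F923). Machine vertices: (48.741,20.467) → (113.707,36.788) → (85.837,92.454) → (208.808,150.940) → (211.699,41.396) → (55.195,72.663). Open path.

**Shape 2** — `<rect>` rectangle, stroke `#0000ff` → score (S631, F1548). Machine vertices: (106.927,105.233) → (174.367,105.233) → (174.367,95.014) → (106.927,95.014) → (106.927,105.233). Closed: final G1 returns to the first vertex.

**Shape 3** — `<path>` quadratic bezier, stroke `#ff8800` → cut (S793, F923). Control points (SVG): P0=(167.122,97.970), P1=(185.114,78.998), P2=(209.005,100.219); sampled at t=k/5. Machine vertices: (167.122,66.905) → (174.555,72.886) → (182.459,75.652) → (190.836,75.202) → (199.685,71.537) → (209.005,64.656). Open path.

**Shape 4** — `<polygon>` regular polygon, stroke `#0000ff` → score (S631, F1548). Machine vertices: (134.365,79.534) → (147.570,74.063) → (153.038,60.859) → (147.567,47.654) → (134.363,42.186) → (121.158,47.657) → (115.690,60.861) → (121.161,74.066) → (134.365,79.534). Closed: final G1 returns to the first vertex.

**Shape 5** — `<polyline>` line segment, stroke `#0000ff` → score (S631, F1548). Machine vertices: (29.696,109.373) → (37.652,30.837). Open path.

**Shape 6** — `<path>` cubic bezier, stroke `#008000` → engrave (S252, F3163). Control points (SVG): P0=(196.068,51.093), P1=(177.739,49.920), P2=(151.359,28.302), P3=(148.539,15.335); sampled at t=k/5. Machine vertices: (196.068,113.782) → (184.357,116.706) → (172.232,123.141) → (161.209,131.689) → (152.805,140.954) → (148.539,149.540). Open path.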